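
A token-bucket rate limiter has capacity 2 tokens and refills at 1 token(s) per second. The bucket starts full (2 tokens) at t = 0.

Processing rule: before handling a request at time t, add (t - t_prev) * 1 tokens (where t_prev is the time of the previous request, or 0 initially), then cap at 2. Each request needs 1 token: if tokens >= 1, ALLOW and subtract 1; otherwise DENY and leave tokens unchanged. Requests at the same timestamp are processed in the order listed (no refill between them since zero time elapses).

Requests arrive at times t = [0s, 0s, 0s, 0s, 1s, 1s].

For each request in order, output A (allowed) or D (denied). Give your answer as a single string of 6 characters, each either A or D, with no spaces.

Simulating step by step:
  req#1 t=0s: ALLOW
  req#2 t=0s: ALLOW
  req#3 t=0s: DENY
  req#4 t=0s: DENY
  req#5 t=1s: ALLOW
  req#6 t=1s: DENY

Answer: AADDAD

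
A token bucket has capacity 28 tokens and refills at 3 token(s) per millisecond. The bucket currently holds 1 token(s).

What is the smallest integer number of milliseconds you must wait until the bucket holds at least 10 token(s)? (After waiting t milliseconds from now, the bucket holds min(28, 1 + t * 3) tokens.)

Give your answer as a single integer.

Answer: 3

Derivation:
Need 1 + t * 3 >= 10, so t >= 9/3.
Smallest integer t = ceil(9/3) = 3.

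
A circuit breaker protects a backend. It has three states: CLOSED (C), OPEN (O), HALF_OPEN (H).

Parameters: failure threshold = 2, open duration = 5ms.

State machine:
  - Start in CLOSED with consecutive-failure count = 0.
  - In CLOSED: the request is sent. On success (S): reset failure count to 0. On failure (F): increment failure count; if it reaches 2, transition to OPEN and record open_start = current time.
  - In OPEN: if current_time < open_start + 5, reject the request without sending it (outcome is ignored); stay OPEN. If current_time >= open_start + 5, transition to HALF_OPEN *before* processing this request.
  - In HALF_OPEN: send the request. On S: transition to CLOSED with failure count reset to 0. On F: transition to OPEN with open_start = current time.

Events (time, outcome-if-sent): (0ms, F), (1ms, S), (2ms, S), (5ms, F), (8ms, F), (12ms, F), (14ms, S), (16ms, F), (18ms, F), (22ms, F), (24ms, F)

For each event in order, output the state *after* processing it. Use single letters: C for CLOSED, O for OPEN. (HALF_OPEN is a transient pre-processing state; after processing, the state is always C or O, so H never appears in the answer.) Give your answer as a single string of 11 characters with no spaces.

State after each event:
  event#1 t=0ms outcome=F: state=CLOSED
  event#2 t=1ms outcome=S: state=CLOSED
  event#3 t=2ms outcome=S: state=CLOSED
  event#4 t=5ms outcome=F: state=CLOSED
  event#5 t=8ms outcome=F: state=OPEN
  event#6 t=12ms outcome=F: state=OPEN
  event#7 t=14ms outcome=S: state=CLOSED
  event#8 t=16ms outcome=F: state=CLOSED
  event#9 t=18ms outcome=F: state=OPEN
  event#10 t=22ms outcome=F: state=OPEN
  event#11 t=24ms outcome=F: state=OPEN

Answer: CCCCOOCCOOO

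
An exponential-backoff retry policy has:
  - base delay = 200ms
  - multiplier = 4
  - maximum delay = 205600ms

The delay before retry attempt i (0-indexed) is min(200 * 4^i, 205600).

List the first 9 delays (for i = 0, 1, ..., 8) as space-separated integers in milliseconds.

Answer: 200 800 3200 12800 51200 204800 205600 205600 205600

Derivation:
Computing each delay:
  i=0: min(200*4^0, 205600) = 200
  i=1: min(200*4^1, 205600) = 800
  i=2: min(200*4^2, 205600) = 3200
  i=3: min(200*4^3, 205600) = 12800
  i=4: min(200*4^4, 205600) = 51200
  i=5: min(200*4^5, 205600) = 204800
  i=6: min(200*4^6, 205600) = 205600
  i=7: min(200*4^7, 205600) = 205600
  i=8: min(200*4^8, 205600) = 205600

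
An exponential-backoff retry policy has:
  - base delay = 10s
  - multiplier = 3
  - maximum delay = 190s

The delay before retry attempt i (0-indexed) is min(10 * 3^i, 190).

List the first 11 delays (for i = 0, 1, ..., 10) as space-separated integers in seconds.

Answer: 10 30 90 190 190 190 190 190 190 190 190

Derivation:
Computing each delay:
  i=0: min(10*3^0, 190) = 10
  i=1: min(10*3^1, 190) = 30
  i=2: min(10*3^2, 190) = 90
  i=3: min(10*3^3, 190) = 190
  i=4: min(10*3^4, 190) = 190
  i=5: min(10*3^5, 190) = 190
  i=6: min(10*3^6, 190) = 190
  i=7: min(10*3^7, 190) = 190
  i=8: min(10*3^8, 190) = 190
  i=9: min(10*3^9, 190) = 190
  i=10: min(10*3^10, 190) = 190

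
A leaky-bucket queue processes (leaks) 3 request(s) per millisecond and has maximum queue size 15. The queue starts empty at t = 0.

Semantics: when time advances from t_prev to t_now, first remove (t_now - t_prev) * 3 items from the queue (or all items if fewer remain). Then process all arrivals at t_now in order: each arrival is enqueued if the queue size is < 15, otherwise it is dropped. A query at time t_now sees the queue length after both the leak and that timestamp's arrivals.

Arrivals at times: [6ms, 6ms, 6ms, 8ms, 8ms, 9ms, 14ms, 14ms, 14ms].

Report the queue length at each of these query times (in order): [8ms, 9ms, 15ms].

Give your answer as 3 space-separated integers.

Queue lengths at query times:
  query t=8ms: backlog = 2
  query t=9ms: backlog = 1
  query t=15ms: backlog = 0

Answer: 2 1 0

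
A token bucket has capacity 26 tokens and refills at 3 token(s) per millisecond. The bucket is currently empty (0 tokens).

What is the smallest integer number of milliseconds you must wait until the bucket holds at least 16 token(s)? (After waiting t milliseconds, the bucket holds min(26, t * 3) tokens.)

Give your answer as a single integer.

Answer: 6

Derivation:
Need t * 3 >= 16, so t >= 16/3.
Smallest integer t = ceil(16/3) = 6.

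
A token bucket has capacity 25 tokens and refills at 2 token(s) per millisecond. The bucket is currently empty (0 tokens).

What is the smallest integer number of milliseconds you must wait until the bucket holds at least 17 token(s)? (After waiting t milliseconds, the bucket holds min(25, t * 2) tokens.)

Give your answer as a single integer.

Need t * 2 >= 17, so t >= 17/2.
Smallest integer t = ceil(17/2) = 9.

Answer: 9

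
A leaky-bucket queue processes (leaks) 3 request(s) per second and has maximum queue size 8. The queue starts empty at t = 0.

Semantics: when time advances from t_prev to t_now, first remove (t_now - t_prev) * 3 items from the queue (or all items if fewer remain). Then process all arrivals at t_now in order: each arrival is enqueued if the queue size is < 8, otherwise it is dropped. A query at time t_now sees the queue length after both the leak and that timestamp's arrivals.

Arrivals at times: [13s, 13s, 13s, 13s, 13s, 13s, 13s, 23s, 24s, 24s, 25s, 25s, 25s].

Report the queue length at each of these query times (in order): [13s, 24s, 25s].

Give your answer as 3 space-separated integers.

Answer: 7 2 3

Derivation:
Queue lengths at query times:
  query t=13s: backlog = 7
  query t=24s: backlog = 2
  query t=25s: backlog = 3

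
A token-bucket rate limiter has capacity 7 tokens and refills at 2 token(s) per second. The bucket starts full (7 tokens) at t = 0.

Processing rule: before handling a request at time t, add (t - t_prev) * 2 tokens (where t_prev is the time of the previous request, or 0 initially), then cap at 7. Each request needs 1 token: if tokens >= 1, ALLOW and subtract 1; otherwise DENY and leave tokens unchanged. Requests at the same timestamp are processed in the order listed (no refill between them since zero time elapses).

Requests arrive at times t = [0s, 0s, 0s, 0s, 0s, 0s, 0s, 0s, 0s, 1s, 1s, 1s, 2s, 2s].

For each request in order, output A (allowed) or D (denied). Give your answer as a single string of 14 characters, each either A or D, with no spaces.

Simulating step by step:
  req#1 t=0s: ALLOW
  req#2 t=0s: ALLOW
  req#3 t=0s: ALLOW
  req#4 t=0s: ALLOW
  req#5 t=0s: ALLOW
  req#6 t=0s: ALLOW
  req#7 t=0s: ALLOW
  req#8 t=0s: DENY
  req#9 t=0s: DENY
  req#10 t=1s: ALLOW
  req#11 t=1s: ALLOW
  req#12 t=1s: DENY
  req#13 t=2s: ALLOW
  req#14 t=2s: ALLOW

Answer: AAAAAAADDAADAA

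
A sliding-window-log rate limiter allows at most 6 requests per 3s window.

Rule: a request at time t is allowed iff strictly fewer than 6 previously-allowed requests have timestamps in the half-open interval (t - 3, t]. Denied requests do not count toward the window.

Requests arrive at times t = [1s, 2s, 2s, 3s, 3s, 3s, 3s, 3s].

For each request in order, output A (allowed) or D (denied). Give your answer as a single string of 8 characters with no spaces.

Tracking allowed requests in the window:
  req#1 t=1s: ALLOW
  req#2 t=2s: ALLOW
  req#3 t=2s: ALLOW
  req#4 t=3s: ALLOW
  req#5 t=3s: ALLOW
  req#6 t=3s: ALLOW
  req#7 t=3s: DENY
  req#8 t=3s: DENY

Answer: AAAAAADD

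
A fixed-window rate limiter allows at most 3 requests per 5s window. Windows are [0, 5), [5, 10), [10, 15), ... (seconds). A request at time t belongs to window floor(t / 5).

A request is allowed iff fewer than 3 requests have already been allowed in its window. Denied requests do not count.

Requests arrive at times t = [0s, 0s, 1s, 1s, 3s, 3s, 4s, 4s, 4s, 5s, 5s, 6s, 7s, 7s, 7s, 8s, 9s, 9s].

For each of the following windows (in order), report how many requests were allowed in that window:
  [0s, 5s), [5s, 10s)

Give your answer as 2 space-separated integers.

Answer: 3 3

Derivation:
Processing requests:
  req#1 t=0s (window 0): ALLOW
  req#2 t=0s (window 0): ALLOW
  req#3 t=1s (window 0): ALLOW
  req#4 t=1s (window 0): DENY
  req#5 t=3s (window 0): DENY
  req#6 t=3s (window 0): DENY
  req#7 t=4s (window 0): DENY
  req#8 t=4s (window 0): DENY
  req#9 t=4s (window 0): DENY
  req#10 t=5s (window 1): ALLOW
  req#11 t=5s (window 1): ALLOW
  req#12 t=6s (window 1): ALLOW
  req#13 t=7s (window 1): DENY
  req#14 t=7s (window 1): DENY
  req#15 t=7s (window 1): DENY
  req#16 t=8s (window 1): DENY
  req#17 t=9s (window 1): DENY
  req#18 t=9s (window 1): DENY

Allowed counts by window: 3 3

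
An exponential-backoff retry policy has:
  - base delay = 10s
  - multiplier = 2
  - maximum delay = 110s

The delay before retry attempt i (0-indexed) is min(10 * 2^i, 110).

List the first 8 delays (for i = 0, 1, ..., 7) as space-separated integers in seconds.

Computing each delay:
  i=0: min(10*2^0, 110) = 10
  i=1: min(10*2^1, 110) = 20
  i=2: min(10*2^2, 110) = 40
  i=3: min(10*2^3, 110) = 80
  i=4: min(10*2^4, 110) = 110
  i=5: min(10*2^5, 110) = 110
  i=6: min(10*2^6, 110) = 110
  i=7: min(10*2^7, 110) = 110

Answer: 10 20 40 80 110 110 110 110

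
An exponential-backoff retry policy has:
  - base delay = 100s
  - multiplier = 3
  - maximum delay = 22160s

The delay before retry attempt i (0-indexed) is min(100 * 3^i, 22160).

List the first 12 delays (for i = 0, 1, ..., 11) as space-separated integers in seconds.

Computing each delay:
  i=0: min(100*3^0, 22160) = 100
  i=1: min(100*3^1, 22160) = 300
  i=2: min(100*3^2, 22160) = 900
  i=3: min(100*3^3, 22160) = 2700
  i=4: min(100*3^4, 22160) = 8100
  i=5: min(100*3^5, 22160) = 22160
  i=6: min(100*3^6, 22160) = 22160
  i=7: min(100*3^7, 22160) = 22160
  i=8: min(100*3^8, 22160) = 22160
  i=9: min(100*3^9, 22160) = 22160
  i=10: min(100*3^10, 22160) = 22160
  i=11: min(100*3^11, 22160) = 22160

Answer: 100 300 900 2700 8100 22160 22160 22160 22160 22160 22160 22160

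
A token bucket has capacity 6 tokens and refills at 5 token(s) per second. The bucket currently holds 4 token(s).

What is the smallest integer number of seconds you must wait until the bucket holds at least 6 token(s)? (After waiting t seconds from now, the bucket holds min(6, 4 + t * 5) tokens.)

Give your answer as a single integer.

Answer: 1

Derivation:
Need 4 + t * 5 >= 6, so t >= 2/5.
Smallest integer t = ceil(2/5) = 1.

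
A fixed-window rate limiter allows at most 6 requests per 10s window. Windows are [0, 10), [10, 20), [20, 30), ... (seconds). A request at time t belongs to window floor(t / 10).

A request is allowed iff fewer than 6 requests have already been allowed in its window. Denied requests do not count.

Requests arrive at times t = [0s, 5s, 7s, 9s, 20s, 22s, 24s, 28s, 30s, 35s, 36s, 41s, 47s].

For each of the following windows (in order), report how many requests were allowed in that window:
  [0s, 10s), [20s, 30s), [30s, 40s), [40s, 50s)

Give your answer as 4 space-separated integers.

Answer: 4 4 3 2

Derivation:
Processing requests:
  req#1 t=0s (window 0): ALLOW
  req#2 t=5s (window 0): ALLOW
  req#3 t=7s (window 0): ALLOW
  req#4 t=9s (window 0): ALLOW
  req#5 t=20s (window 2): ALLOW
  req#6 t=22s (window 2): ALLOW
  req#7 t=24s (window 2): ALLOW
  req#8 t=28s (window 2): ALLOW
  req#9 t=30s (window 3): ALLOW
  req#10 t=35s (window 3): ALLOW
  req#11 t=36s (window 3): ALLOW
  req#12 t=41s (window 4): ALLOW
  req#13 t=47s (window 4): ALLOW

Allowed counts by window: 4 4 3 2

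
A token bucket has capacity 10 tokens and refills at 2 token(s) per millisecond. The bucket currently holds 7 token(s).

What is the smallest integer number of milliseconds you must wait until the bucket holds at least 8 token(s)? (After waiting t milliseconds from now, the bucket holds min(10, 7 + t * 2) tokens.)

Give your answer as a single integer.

Answer: 1

Derivation:
Need 7 + t * 2 >= 8, so t >= 1/2.
Smallest integer t = ceil(1/2) = 1.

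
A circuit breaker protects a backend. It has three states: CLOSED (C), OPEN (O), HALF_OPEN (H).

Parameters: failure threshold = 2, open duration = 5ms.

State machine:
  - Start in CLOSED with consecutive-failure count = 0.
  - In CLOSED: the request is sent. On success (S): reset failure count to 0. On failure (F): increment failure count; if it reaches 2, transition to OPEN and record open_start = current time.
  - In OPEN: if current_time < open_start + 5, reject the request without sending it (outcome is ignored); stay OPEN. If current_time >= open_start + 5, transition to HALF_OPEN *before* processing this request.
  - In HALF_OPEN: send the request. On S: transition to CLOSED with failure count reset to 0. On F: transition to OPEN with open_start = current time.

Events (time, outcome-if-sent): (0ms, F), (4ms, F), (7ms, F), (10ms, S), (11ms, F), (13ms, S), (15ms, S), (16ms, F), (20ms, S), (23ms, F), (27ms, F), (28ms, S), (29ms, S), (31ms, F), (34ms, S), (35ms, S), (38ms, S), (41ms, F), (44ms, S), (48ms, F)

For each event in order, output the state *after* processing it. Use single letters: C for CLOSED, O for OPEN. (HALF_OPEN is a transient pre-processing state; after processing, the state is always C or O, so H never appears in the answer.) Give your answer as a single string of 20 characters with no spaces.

State after each event:
  event#1 t=0ms outcome=F: state=CLOSED
  event#2 t=4ms outcome=F: state=OPEN
  event#3 t=7ms outcome=F: state=OPEN
  event#4 t=10ms outcome=S: state=CLOSED
  event#5 t=11ms outcome=F: state=CLOSED
  event#6 t=13ms outcome=S: state=CLOSED
  event#7 t=15ms outcome=S: state=CLOSED
  event#8 t=16ms outcome=F: state=CLOSED
  event#9 t=20ms outcome=S: state=CLOSED
  event#10 t=23ms outcome=F: state=CLOSED
  event#11 t=27ms outcome=F: state=OPEN
  event#12 t=28ms outcome=S: state=OPEN
  event#13 t=29ms outcome=S: state=OPEN
  event#14 t=31ms outcome=F: state=OPEN
  event#15 t=34ms outcome=S: state=CLOSED
  event#16 t=35ms outcome=S: state=CLOSED
  event#17 t=38ms outcome=S: state=CLOSED
  event#18 t=41ms outcome=F: state=CLOSED
  event#19 t=44ms outcome=S: state=CLOSED
  event#20 t=48ms outcome=F: state=CLOSED

Answer: COOCCCCCCCOOOOCCCCCC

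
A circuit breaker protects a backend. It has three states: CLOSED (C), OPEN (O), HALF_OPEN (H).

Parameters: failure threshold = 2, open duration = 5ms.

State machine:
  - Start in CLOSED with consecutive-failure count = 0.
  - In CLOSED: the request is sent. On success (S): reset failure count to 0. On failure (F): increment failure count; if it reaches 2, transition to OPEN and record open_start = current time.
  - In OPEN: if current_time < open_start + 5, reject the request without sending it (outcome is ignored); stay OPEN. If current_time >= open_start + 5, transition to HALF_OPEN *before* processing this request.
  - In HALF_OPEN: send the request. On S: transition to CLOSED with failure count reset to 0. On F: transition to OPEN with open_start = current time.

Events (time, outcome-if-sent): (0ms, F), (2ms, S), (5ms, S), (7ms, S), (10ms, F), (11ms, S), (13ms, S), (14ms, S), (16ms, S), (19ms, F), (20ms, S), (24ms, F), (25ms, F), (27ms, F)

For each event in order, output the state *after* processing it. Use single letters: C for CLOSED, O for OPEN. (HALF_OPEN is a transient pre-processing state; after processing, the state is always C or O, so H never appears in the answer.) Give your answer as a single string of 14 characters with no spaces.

Answer: CCCCCCCCCCCCOO

Derivation:
State after each event:
  event#1 t=0ms outcome=F: state=CLOSED
  event#2 t=2ms outcome=S: state=CLOSED
  event#3 t=5ms outcome=S: state=CLOSED
  event#4 t=7ms outcome=S: state=CLOSED
  event#5 t=10ms outcome=F: state=CLOSED
  event#6 t=11ms outcome=S: state=CLOSED
  event#7 t=13ms outcome=S: state=CLOSED
  event#8 t=14ms outcome=S: state=CLOSED
  event#9 t=16ms outcome=S: state=CLOSED
  event#10 t=19ms outcome=F: state=CLOSED
  event#11 t=20ms outcome=S: state=CLOSED
  event#12 t=24ms outcome=F: state=CLOSED
  event#13 t=25ms outcome=F: state=OPEN
  event#14 t=27ms outcome=F: state=OPEN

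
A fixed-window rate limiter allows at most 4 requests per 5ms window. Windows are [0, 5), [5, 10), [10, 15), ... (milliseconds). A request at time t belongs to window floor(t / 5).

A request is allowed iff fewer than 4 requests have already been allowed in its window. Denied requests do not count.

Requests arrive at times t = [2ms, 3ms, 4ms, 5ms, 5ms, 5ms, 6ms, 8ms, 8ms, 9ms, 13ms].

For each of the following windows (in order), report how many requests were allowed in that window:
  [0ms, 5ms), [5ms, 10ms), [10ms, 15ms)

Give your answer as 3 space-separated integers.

Processing requests:
  req#1 t=2ms (window 0): ALLOW
  req#2 t=3ms (window 0): ALLOW
  req#3 t=4ms (window 0): ALLOW
  req#4 t=5ms (window 1): ALLOW
  req#5 t=5ms (window 1): ALLOW
  req#6 t=5ms (window 1): ALLOW
  req#7 t=6ms (window 1): ALLOW
  req#8 t=8ms (window 1): DENY
  req#9 t=8ms (window 1): DENY
  req#10 t=9ms (window 1): DENY
  req#11 t=13ms (window 2): ALLOW

Allowed counts by window: 3 4 1

Answer: 3 4 1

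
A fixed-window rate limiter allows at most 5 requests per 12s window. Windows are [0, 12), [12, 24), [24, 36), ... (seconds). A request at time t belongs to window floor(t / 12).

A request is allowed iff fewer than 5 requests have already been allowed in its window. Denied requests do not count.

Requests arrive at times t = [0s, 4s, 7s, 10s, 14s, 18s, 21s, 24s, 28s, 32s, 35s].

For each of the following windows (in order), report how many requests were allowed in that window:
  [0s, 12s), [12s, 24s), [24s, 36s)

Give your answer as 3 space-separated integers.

Answer: 4 3 4

Derivation:
Processing requests:
  req#1 t=0s (window 0): ALLOW
  req#2 t=4s (window 0): ALLOW
  req#3 t=7s (window 0): ALLOW
  req#4 t=10s (window 0): ALLOW
  req#5 t=14s (window 1): ALLOW
  req#6 t=18s (window 1): ALLOW
  req#7 t=21s (window 1): ALLOW
  req#8 t=24s (window 2): ALLOW
  req#9 t=28s (window 2): ALLOW
  req#10 t=32s (window 2): ALLOW
  req#11 t=35s (window 2): ALLOW

Allowed counts by window: 4 3 4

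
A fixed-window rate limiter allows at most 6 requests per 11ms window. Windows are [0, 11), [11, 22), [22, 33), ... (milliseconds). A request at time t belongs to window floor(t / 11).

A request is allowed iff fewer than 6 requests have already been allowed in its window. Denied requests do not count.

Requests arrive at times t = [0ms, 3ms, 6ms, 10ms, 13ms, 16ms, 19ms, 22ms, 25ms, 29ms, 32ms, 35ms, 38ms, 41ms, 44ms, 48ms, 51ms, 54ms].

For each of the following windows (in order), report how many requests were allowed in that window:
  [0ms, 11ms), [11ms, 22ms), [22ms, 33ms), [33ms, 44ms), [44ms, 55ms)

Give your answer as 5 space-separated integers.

Answer: 4 3 4 3 4

Derivation:
Processing requests:
  req#1 t=0ms (window 0): ALLOW
  req#2 t=3ms (window 0): ALLOW
  req#3 t=6ms (window 0): ALLOW
  req#4 t=10ms (window 0): ALLOW
  req#5 t=13ms (window 1): ALLOW
  req#6 t=16ms (window 1): ALLOW
  req#7 t=19ms (window 1): ALLOW
  req#8 t=22ms (window 2): ALLOW
  req#9 t=25ms (window 2): ALLOW
  req#10 t=29ms (window 2): ALLOW
  req#11 t=32ms (window 2): ALLOW
  req#12 t=35ms (window 3): ALLOW
  req#13 t=38ms (window 3): ALLOW
  req#14 t=41ms (window 3): ALLOW
  req#15 t=44ms (window 4): ALLOW
  req#16 t=48ms (window 4): ALLOW
  req#17 t=51ms (window 4): ALLOW
  req#18 t=54ms (window 4): ALLOW

Allowed counts by window: 4 3 4 3 4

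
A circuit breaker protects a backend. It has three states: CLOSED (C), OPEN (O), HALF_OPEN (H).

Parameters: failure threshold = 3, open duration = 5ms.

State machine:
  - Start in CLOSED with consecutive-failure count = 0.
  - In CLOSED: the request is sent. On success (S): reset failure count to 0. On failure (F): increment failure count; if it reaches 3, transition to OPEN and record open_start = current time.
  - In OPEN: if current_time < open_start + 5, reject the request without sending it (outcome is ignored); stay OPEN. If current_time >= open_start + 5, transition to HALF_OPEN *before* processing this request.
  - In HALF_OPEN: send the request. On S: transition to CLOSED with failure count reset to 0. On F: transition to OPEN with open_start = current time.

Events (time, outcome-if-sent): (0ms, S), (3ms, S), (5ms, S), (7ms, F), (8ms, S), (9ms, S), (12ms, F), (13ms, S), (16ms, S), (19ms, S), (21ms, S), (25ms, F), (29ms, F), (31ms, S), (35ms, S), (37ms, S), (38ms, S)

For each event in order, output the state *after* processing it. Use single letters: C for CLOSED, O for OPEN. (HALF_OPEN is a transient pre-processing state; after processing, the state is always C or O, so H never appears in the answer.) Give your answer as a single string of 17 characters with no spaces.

State after each event:
  event#1 t=0ms outcome=S: state=CLOSED
  event#2 t=3ms outcome=S: state=CLOSED
  event#3 t=5ms outcome=S: state=CLOSED
  event#4 t=7ms outcome=F: state=CLOSED
  event#5 t=8ms outcome=S: state=CLOSED
  event#6 t=9ms outcome=S: state=CLOSED
  event#7 t=12ms outcome=F: state=CLOSED
  event#8 t=13ms outcome=S: state=CLOSED
  event#9 t=16ms outcome=S: state=CLOSED
  event#10 t=19ms outcome=S: state=CLOSED
  event#11 t=21ms outcome=S: state=CLOSED
  event#12 t=25ms outcome=F: state=CLOSED
  event#13 t=29ms outcome=F: state=CLOSED
  event#14 t=31ms outcome=S: state=CLOSED
  event#15 t=35ms outcome=S: state=CLOSED
  event#16 t=37ms outcome=S: state=CLOSED
  event#17 t=38ms outcome=S: state=CLOSED

Answer: CCCCCCCCCCCCCCCCC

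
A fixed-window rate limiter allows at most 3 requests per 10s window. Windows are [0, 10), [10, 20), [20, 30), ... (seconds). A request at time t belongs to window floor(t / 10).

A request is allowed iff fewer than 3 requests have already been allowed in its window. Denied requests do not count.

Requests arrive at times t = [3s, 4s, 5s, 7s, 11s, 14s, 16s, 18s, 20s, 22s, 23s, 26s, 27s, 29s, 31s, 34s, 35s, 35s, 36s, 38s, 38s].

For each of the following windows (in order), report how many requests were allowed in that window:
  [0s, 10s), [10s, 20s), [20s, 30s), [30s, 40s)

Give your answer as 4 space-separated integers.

Answer: 3 3 3 3

Derivation:
Processing requests:
  req#1 t=3s (window 0): ALLOW
  req#2 t=4s (window 0): ALLOW
  req#3 t=5s (window 0): ALLOW
  req#4 t=7s (window 0): DENY
  req#5 t=11s (window 1): ALLOW
  req#6 t=14s (window 1): ALLOW
  req#7 t=16s (window 1): ALLOW
  req#8 t=18s (window 1): DENY
  req#9 t=20s (window 2): ALLOW
  req#10 t=22s (window 2): ALLOW
  req#11 t=23s (window 2): ALLOW
  req#12 t=26s (window 2): DENY
  req#13 t=27s (window 2): DENY
  req#14 t=29s (window 2): DENY
  req#15 t=31s (window 3): ALLOW
  req#16 t=34s (window 3): ALLOW
  req#17 t=35s (window 3): ALLOW
  req#18 t=35s (window 3): DENY
  req#19 t=36s (window 3): DENY
  req#20 t=38s (window 3): DENY
  req#21 t=38s (window 3): DENY

Allowed counts by window: 3 3 3 3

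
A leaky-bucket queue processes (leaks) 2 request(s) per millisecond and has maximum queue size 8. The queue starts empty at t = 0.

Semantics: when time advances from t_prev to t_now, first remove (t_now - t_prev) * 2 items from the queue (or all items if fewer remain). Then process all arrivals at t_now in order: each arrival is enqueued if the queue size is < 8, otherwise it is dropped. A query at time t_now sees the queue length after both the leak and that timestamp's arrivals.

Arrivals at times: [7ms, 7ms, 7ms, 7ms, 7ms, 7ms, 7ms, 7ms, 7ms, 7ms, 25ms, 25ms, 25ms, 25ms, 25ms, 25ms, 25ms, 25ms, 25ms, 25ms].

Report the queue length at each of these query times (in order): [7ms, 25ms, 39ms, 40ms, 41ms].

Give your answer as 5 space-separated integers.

Queue lengths at query times:
  query t=7ms: backlog = 8
  query t=25ms: backlog = 8
  query t=39ms: backlog = 0
  query t=40ms: backlog = 0
  query t=41ms: backlog = 0

Answer: 8 8 0 0 0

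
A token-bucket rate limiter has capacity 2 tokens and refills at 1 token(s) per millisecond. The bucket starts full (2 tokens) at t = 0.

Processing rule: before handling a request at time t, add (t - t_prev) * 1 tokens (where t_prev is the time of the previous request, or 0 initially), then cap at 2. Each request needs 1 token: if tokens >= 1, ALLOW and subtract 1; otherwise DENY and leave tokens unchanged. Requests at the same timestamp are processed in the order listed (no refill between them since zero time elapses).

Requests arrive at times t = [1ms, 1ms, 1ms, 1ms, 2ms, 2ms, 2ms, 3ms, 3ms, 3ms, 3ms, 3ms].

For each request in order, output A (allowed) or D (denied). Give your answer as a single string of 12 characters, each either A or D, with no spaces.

Simulating step by step:
  req#1 t=1ms: ALLOW
  req#2 t=1ms: ALLOW
  req#3 t=1ms: DENY
  req#4 t=1ms: DENY
  req#5 t=2ms: ALLOW
  req#6 t=2ms: DENY
  req#7 t=2ms: DENY
  req#8 t=3ms: ALLOW
  req#9 t=3ms: DENY
  req#10 t=3ms: DENY
  req#11 t=3ms: DENY
  req#12 t=3ms: DENY

Answer: AADDADDADDDD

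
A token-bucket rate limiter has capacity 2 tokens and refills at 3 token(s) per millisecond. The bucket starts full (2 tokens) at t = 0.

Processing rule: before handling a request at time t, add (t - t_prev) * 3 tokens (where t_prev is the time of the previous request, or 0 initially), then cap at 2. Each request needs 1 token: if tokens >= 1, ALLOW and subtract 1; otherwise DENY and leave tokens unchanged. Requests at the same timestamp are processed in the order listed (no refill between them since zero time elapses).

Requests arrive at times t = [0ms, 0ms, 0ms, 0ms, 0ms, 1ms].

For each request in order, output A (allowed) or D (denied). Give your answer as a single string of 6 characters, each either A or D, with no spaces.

Answer: AADDDA

Derivation:
Simulating step by step:
  req#1 t=0ms: ALLOW
  req#2 t=0ms: ALLOW
  req#3 t=0ms: DENY
  req#4 t=0ms: DENY
  req#5 t=0ms: DENY
  req#6 t=1ms: ALLOW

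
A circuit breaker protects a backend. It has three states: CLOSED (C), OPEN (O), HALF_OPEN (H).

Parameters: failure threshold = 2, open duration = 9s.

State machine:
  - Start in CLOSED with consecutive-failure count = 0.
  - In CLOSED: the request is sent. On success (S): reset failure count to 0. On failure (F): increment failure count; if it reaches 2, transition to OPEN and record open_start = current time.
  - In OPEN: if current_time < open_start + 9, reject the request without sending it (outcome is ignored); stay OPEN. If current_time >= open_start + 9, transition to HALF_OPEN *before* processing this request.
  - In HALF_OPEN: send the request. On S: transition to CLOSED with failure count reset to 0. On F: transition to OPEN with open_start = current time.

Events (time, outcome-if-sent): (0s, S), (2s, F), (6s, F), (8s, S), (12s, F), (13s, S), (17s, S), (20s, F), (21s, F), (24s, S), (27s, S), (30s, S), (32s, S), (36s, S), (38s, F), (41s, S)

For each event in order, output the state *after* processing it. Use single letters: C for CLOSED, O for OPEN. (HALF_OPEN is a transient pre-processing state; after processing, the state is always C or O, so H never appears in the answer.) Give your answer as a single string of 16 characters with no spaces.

Answer: CCOOOOCCOOOCCCCC

Derivation:
State after each event:
  event#1 t=0s outcome=S: state=CLOSED
  event#2 t=2s outcome=F: state=CLOSED
  event#3 t=6s outcome=F: state=OPEN
  event#4 t=8s outcome=S: state=OPEN
  event#5 t=12s outcome=F: state=OPEN
  event#6 t=13s outcome=S: state=OPEN
  event#7 t=17s outcome=S: state=CLOSED
  event#8 t=20s outcome=F: state=CLOSED
  event#9 t=21s outcome=F: state=OPEN
  event#10 t=24s outcome=S: state=OPEN
  event#11 t=27s outcome=S: state=OPEN
  event#12 t=30s outcome=S: state=CLOSED
  event#13 t=32s outcome=S: state=CLOSED
  event#14 t=36s outcome=S: state=CLOSED
  event#15 t=38s outcome=F: state=CLOSED
  event#16 t=41s outcome=S: state=CLOSED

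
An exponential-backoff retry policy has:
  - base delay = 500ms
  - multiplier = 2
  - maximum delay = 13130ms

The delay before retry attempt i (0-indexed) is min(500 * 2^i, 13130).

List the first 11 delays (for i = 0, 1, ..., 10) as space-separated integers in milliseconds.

Computing each delay:
  i=0: min(500*2^0, 13130) = 500
  i=1: min(500*2^1, 13130) = 1000
  i=2: min(500*2^2, 13130) = 2000
  i=3: min(500*2^3, 13130) = 4000
  i=4: min(500*2^4, 13130) = 8000
  i=5: min(500*2^5, 13130) = 13130
  i=6: min(500*2^6, 13130) = 13130
  i=7: min(500*2^7, 13130) = 13130
  i=8: min(500*2^8, 13130) = 13130
  i=9: min(500*2^9, 13130) = 13130
  i=10: min(500*2^10, 13130) = 13130

Answer: 500 1000 2000 4000 8000 13130 13130 13130 13130 13130 13130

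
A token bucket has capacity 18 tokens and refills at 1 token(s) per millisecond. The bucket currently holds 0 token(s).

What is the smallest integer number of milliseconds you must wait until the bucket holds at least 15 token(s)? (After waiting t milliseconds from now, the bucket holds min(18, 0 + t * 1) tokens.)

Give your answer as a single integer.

Need 0 + t * 1 >= 15, so t >= 15/1.
Smallest integer t = ceil(15/1) = 15.

Answer: 15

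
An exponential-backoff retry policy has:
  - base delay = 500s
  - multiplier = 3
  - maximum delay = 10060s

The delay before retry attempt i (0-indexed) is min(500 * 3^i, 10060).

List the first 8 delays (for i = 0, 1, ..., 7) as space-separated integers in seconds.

Computing each delay:
  i=0: min(500*3^0, 10060) = 500
  i=1: min(500*3^1, 10060) = 1500
  i=2: min(500*3^2, 10060) = 4500
  i=3: min(500*3^3, 10060) = 10060
  i=4: min(500*3^4, 10060) = 10060
  i=5: min(500*3^5, 10060) = 10060
  i=6: min(500*3^6, 10060) = 10060
  i=7: min(500*3^7, 10060) = 10060

Answer: 500 1500 4500 10060 10060 10060 10060 10060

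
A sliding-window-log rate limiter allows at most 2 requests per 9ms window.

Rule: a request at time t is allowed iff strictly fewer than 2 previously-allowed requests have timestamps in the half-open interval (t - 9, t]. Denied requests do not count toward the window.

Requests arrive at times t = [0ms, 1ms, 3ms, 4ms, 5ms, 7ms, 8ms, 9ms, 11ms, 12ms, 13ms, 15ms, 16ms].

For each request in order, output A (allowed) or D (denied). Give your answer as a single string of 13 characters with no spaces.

Answer: AADDDDDAADDDD

Derivation:
Tracking allowed requests in the window:
  req#1 t=0ms: ALLOW
  req#2 t=1ms: ALLOW
  req#3 t=3ms: DENY
  req#4 t=4ms: DENY
  req#5 t=5ms: DENY
  req#6 t=7ms: DENY
  req#7 t=8ms: DENY
  req#8 t=9ms: ALLOW
  req#9 t=11ms: ALLOW
  req#10 t=12ms: DENY
  req#11 t=13ms: DENY
  req#12 t=15ms: DENY
  req#13 t=16ms: DENY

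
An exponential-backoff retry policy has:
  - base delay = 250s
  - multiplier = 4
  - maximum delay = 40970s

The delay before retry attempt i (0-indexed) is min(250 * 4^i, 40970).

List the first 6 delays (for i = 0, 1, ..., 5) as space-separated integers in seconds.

Computing each delay:
  i=0: min(250*4^0, 40970) = 250
  i=1: min(250*4^1, 40970) = 1000
  i=2: min(250*4^2, 40970) = 4000
  i=3: min(250*4^3, 40970) = 16000
  i=4: min(250*4^4, 40970) = 40970
  i=5: min(250*4^5, 40970) = 40970

Answer: 250 1000 4000 16000 40970 40970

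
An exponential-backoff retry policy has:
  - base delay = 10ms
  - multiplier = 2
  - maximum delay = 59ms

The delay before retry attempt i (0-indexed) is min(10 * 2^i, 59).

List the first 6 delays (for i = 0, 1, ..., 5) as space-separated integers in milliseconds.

Computing each delay:
  i=0: min(10*2^0, 59) = 10
  i=1: min(10*2^1, 59) = 20
  i=2: min(10*2^2, 59) = 40
  i=3: min(10*2^3, 59) = 59
  i=4: min(10*2^4, 59) = 59
  i=5: min(10*2^5, 59) = 59

Answer: 10 20 40 59 59 59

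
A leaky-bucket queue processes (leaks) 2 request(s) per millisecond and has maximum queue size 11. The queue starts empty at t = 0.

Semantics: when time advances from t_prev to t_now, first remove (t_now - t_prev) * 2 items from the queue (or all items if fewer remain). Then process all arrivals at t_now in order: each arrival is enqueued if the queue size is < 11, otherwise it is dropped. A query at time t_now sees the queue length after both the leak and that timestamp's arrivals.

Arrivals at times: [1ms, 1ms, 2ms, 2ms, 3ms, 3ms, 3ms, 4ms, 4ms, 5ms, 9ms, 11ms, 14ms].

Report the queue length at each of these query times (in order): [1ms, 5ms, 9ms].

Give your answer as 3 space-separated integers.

Answer: 2 2 1

Derivation:
Queue lengths at query times:
  query t=1ms: backlog = 2
  query t=5ms: backlog = 2
  query t=9ms: backlog = 1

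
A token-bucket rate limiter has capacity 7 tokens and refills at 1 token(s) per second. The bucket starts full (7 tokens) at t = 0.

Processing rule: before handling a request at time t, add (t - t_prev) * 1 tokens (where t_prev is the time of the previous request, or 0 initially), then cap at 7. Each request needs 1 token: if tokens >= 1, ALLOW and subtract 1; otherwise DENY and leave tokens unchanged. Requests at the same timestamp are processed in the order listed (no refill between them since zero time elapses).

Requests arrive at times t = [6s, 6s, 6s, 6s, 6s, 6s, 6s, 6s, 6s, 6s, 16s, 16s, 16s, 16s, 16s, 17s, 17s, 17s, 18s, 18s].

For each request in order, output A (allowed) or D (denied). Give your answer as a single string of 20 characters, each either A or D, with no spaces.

Simulating step by step:
  req#1 t=6s: ALLOW
  req#2 t=6s: ALLOW
  req#3 t=6s: ALLOW
  req#4 t=6s: ALLOW
  req#5 t=6s: ALLOW
  req#6 t=6s: ALLOW
  req#7 t=6s: ALLOW
  req#8 t=6s: DENY
  req#9 t=6s: DENY
  req#10 t=6s: DENY
  req#11 t=16s: ALLOW
  req#12 t=16s: ALLOW
  req#13 t=16s: ALLOW
  req#14 t=16s: ALLOW
  req#15 t=16s: ALLOW
  req#16 t=17s: ALLOW
  req#17 t=17s: ALLOW
  req#18 t=17s: ALLOW
  req#19 t=18s: ALLOW
  req#20 t=18s: DENY

Answer: AAAAAAADDDAAAAAAAAAD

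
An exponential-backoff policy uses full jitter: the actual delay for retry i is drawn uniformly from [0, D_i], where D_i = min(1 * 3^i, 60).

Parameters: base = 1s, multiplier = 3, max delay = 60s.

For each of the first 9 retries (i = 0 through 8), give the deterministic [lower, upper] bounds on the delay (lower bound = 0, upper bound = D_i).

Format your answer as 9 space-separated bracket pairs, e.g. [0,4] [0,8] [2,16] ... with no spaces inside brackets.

Answer: [0,1] [0,3] [0,9] [0,27] [0,60] [0,60] [0,60] [0,60] [0,60]

Derivation:
Computing bounds per retry:
  i=0: D_i=min(1*3^0,60)=1, bounds=[0,1]
  i=1: D_i=min(1*3^1,60)=3, bounds=[0,3]
  i=2: D_i=min(1*3^2,60)=9, bounds=[0,9]
  i=3: D_i=min(1*3^3,60)=27, bounds=[0,27]
  i=4: D_i=min(1*3^4,60)=60, bounds=[0,60]
  i=5: D_i=min(1*3^5,60)=60, bounds=[0,60]
  i=6: D_i=min(1*3^6,60)=60, bounds=[0,60]
  i=7: D_i=min(1*3^7,60)=60, bounds=[0,60]
  i=8: D_i=min(1*3^8,60)=60, bounds=[0,60]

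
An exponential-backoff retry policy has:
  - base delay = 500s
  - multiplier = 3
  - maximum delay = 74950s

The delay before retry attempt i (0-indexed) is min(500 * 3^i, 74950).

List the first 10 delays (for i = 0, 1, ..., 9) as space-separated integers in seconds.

Answer: 500 1500 4500 13500 40500 74950 74950 74950 74950 74950

Derivation:
Computing each delay:
  i=0: min(500*3^0, 74950) = 500
  i=1: min(500*3^1, 74950) = 1500
  i=2: min(500*3^2, 74950) = 4500
  i=3: min(500*3^3, 74950) = 13500
  i=4: min(500*3^4, 74950) = 40500
  i=5: min(500*3^5, 74950) = 74950
  i=6: min(500*3^6, 74950) = 74950
  i=7: min(500*3^7, 74950) = 74950
  i=8: min(500*3^8, 74950) = 74950
  i=9: min(500*3^9, 74950) = 74950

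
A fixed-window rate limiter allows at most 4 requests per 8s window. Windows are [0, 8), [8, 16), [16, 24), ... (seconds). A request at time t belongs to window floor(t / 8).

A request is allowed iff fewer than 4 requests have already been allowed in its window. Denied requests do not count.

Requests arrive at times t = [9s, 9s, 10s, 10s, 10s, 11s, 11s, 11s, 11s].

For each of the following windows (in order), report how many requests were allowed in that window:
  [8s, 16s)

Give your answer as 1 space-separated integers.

Processing requests:
  req#1 t=9s (window 1): ALLOW
  req#2 t=9s (window 1): ALLOW
  req#3 t=10s (window 1): ALLOW
  req#4 t=10s (window 1): ALLOW
  req#5 t=10s (window 1): DENY
  req#6 t=11s (window 1): DENY
  req#7 t=11s (window 1): DENY
  req#8 t=11s (window 1): DENY
  req#9 t=11s (window 1): DENY

Allowed counts by window: 4

Answer: 4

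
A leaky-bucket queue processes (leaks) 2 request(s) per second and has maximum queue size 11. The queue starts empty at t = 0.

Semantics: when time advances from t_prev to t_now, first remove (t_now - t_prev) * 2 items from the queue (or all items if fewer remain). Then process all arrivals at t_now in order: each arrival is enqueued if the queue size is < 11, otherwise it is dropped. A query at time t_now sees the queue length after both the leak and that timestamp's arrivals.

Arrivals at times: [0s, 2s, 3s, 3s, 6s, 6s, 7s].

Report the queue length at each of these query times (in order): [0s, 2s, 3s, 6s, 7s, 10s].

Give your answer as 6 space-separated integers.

Answer: 1 1 2 2 1 0

Derivation:
Queue lengths at query times:
  query t=0s: backlog = 1
  query t=2s: backlog = 1
  query t=3s: backlog = 2
  query t=6s: backlog = 2
  query t=7s: backlog = 1
  query t=10s: backlog = 0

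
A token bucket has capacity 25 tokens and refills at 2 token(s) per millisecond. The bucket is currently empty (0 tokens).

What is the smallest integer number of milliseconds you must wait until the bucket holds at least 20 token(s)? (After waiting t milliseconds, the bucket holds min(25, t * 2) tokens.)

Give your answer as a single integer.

Need t * 2 >= 20, so t >= 20/2.
Smallest integer t = ceil(20/2) = 10.

Answer: 10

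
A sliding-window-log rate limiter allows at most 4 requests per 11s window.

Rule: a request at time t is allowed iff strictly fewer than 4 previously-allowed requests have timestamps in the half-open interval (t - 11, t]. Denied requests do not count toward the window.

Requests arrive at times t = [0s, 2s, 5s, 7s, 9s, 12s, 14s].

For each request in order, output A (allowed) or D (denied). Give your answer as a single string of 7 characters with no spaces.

Answer: AAAADAA

Derivation:
Tracking allowed requests in the window:
  req#1 t=0s: ALLOW
  req#2 t=2s: ALLOW
  req#3 t=5s: ALLOW
  req#4 t=7s: ALLOW
  req#5 t=9s: DENY
  req#6 t=12s: ALLOW
  req#7 t=14s: ALLOW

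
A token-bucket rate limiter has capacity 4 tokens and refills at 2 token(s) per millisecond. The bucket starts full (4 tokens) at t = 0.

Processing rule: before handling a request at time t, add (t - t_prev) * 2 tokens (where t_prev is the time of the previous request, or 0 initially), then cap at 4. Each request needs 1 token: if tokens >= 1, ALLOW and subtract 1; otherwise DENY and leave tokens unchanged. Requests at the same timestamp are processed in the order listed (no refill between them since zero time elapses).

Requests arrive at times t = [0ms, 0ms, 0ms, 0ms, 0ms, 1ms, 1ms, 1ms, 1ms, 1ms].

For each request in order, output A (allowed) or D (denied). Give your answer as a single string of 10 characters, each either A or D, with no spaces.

Simulating step by step:
  req#1 t=0ms: ALLOW
  req#2 t=0ms: ALLOW
  req#3 t=0ms: ALLOW
  req#4 t=0ms: ALLOW
  req#5 t=0ms: DENY
  req#6 t=1ms: ALLOW
  req#7 t=1ms: ALLOW
  req#8 t=1ms: DENY
  req#9 t=1ms: DENY
  req#10 t=1ms: DENY

Answer: AAAADAADDD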